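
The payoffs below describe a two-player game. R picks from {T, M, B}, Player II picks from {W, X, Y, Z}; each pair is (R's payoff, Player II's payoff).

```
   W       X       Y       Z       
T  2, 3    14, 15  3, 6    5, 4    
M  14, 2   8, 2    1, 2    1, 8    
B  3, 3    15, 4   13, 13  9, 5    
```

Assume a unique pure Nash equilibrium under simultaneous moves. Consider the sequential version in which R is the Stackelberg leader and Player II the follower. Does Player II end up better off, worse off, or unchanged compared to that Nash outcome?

Player II best-responds to each possible R move:
- T → Player II plays X (best of 3, 15, 6, 4); R gets 14.
- M → Player II plays Z (best of 2, 2, 2, 8); R gets 1.
- B → Player II plays Y (best of 3, 4, 13, 5); R gets 13.
R's induced payoffs are 14, 1, 13, so R commits to T. Subgame-perfect outcome: (T, X) with payoffs (14, 15).
Now find the simultaneous Nash equilibrium.
R's best replies: W→M; X→B; Y→B; Z→B.
Player II's best replies: T→X; M→Z; B→Y.
Only (B, Y) has each player best-responding; Nash payoffs (13, 13).
Player II earns 15 sequentially versus 13 at the Nash outcome: better off.

better off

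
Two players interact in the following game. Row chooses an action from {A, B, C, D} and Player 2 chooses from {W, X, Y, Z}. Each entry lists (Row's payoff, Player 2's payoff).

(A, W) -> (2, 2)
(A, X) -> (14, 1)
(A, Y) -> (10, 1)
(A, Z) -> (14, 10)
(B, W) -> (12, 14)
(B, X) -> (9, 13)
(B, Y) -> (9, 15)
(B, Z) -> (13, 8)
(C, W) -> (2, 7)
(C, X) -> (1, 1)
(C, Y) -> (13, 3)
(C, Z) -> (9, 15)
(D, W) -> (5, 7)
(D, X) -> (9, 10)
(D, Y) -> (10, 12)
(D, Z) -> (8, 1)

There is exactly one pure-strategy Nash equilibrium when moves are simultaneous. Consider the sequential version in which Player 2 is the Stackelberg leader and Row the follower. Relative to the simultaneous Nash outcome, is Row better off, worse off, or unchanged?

Work backward from Row's decision.
- W: Row compares 2, 12, 2, 5 and picks B; Player 2 would get 14.
- X: Row compares 14, 9, 1, 9 and picks A; Player 2 would get 1.
- Y: Row compares 10, 9, 13, 10 and picks C; Player 2 would get 3.
- Z: Row compares 14, 13, 9, 8 and picks A; Player 2 would get 10.
Among 14, 1, 3, 10, the best is 14 at W. Subgame-perfect outcome: (B, W) with payoffs (12, 14).
For the simultaneous game, intersect best replies.
Row's best replies: W→B; X→A; Y→C; Z→A.
Player 2's best replies: A→Z; B→Y; C→Z; D→Y.
The unique mutual best reply is (A, Z), giving (14, 10).
Row earns 12 sequentially versus 14 at the Nash outcome: worse off.

worse off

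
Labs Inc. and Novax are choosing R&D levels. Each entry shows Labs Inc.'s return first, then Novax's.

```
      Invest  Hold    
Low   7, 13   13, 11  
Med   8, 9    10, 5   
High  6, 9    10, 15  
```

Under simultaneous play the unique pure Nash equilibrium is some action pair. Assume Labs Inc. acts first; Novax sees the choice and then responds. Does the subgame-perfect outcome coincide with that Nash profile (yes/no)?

Novax best-responds to each possible Labs Inc. move:
- Low: BR = Invest, leader payoff 7.
- Med: BR = Invest, leader payoff 8.
- High: BR = Hold, leader payoff 10.
Labs Inc.'s induced payoffs are 7, 8, 10, so Labs Inc. commits to High. Subgame-perfect outcome: (High, Hold) with payoffs (10, 15).
Under simultaneous play:
Labs Inc.'s best replies: Invest→Med; Hold→Low.
Novax's best replies: Low→Invest; Med→Invest; High→Hold.
Only (Med, Invest) has each player best-responding; Nash payoffs (8, 9).
Sequential outcome (High, Hold) differs from the Nash profile (Med, Invest).

no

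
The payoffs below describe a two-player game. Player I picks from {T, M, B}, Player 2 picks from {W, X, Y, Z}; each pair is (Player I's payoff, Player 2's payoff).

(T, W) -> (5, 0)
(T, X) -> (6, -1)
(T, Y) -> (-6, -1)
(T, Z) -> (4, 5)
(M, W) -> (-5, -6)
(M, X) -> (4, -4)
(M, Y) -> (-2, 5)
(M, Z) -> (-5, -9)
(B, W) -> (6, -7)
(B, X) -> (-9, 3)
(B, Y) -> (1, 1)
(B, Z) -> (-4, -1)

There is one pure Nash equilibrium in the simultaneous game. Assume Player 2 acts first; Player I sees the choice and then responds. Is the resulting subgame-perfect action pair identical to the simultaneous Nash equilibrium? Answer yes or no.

yes

Work backward from Player I's decision.
- W: Player I compares 5, -5, 6 and picks B; Player 2 would get -7.
- X: Player I compares 6, 4, -9 and picks T; Player 2 would get -1.
- Y: Player I compares -6, -2, 1 and picks B; Player 2 would get 1.
- Z: Player I compares 4, -5, -4 and picks T; Player 2 would get 5.
Maximizing over -7, -1, 1, 5, Player 2 chooses Z. Subgame-perfect outcome: (T, Z) with payoffs (4, 5).
Now find the simultaneous Nash equilibrium.
Player I's best replies: W→B; X→T; Y→B; Z→T.
Player 2's best replies: T→Z; M→Y; B→X.
Only (T, Z) has each player best-responding; Nash payoffs (4, 5).
Sequential outcome (T, Z) coincides with the Nash profile (T, Z).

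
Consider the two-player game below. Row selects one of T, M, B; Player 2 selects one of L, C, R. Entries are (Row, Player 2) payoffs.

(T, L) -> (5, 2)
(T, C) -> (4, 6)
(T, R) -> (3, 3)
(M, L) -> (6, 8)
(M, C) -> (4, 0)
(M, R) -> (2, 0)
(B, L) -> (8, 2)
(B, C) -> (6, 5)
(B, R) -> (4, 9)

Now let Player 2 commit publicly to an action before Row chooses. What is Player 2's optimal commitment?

R

Row best-responds to each possible Player 2 move:
- L: Row compares 5, 6, 8 and picks B; Player 2 would get 2.
- C: Row compares 4, 4, 6 and picks B; Player 2 would get 5.
- R: Row compares 3, 2, 4 and picks B; Player 2 would get 9.
Player 2's induced payoffs are 2, 5, 9, so Player 2 commits to R. Subgame-perfect outcome: (B, R) with payoffs (4, 9).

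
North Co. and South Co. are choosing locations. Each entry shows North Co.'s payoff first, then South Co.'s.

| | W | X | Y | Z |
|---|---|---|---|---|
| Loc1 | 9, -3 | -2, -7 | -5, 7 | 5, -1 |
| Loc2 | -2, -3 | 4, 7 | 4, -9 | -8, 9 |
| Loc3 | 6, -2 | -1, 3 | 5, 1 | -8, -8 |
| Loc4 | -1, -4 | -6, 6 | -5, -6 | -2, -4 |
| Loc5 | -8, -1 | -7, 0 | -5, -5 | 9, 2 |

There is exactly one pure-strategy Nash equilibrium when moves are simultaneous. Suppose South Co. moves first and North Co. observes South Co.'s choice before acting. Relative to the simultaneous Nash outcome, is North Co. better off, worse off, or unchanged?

North Co. best-responds to each possible South Co. move:
- W: BR = Loc1, leader payoff -3.
- X: BR = Loc2, leader payoff 7.
- Y: BR = Loc3, leader payoff 1.
- Z: BR = Loc5, leader payoff 2.
South Co.'s induced payoffs are -3, 7, 1, 2, so South Co. commits to X. Subgame-perfect outcome: (Loc2, X) with payoffs (4, 7).
Now find the simultaneous Nash equilibrium.
North Co.'s best replies: W→Loc1; X→Loc2; Y→Loc3; Z→Loc5.
South Co.'s best replies: Loc1→Y; Loc2→Z; Loc3→X; Loc4→X; Loc5→Z.
The unique mutual best reply is (Loc5, Z), giving (9, 2).
North Co. earns 4 sequentially versus 9 at the Nash outcome: worse off.

worse off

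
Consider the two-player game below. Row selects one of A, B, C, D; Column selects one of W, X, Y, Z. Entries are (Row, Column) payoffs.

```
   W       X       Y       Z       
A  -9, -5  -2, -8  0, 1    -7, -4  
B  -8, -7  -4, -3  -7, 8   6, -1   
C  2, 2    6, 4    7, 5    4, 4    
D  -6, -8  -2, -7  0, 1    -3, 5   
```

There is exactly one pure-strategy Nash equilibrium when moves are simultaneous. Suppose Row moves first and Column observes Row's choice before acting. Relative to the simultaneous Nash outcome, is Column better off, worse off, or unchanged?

unchanged

Column best-responds to each possible Row move:
- A: Column compares -5, -8, 1, -4 and picks Y; Row would get 0.
- B: Column compares -7, -3, 8, -1 and picks Y; Row would get -7.
- C: Column compares 2, 4, 5, 4 and picks Y; Row would get 7.
- D: Column compares -8, -7, 1, 5 and picks Z; Row would get -3.
Maximizing over 0, -7, 7, -3, Row chooses C. Subgame-perfect outcome: (C, Y) with payoffs (7, 5).
Now find the simultaneous Nash equilibrium.
Row's best replies: W→C; X→C; Y→C; Z→B.
Column's best replies: A→Y; B→Y; C→Y; D→Z.
The unique mutual best reply is (C, Y), giving (7, 5).
Column earns 5 sequentially versus 5 at the Nash outcome: unchanged.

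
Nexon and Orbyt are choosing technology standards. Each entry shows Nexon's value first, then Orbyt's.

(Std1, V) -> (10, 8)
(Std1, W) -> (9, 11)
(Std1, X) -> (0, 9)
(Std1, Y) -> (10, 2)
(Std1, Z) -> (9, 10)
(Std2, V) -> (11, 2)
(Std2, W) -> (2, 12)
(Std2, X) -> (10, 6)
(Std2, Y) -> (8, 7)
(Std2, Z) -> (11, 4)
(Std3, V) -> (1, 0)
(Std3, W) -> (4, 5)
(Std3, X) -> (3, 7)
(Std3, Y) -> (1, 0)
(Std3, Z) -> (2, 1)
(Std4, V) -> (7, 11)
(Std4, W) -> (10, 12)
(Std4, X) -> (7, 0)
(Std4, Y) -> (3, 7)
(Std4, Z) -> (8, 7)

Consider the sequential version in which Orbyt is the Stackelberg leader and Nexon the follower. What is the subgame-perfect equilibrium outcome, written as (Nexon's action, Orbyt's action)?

Nexon best-responds to each possible Orbyt move:
- V: BR = Std2, leader payoff 2.
- W: BR = Std4, leader payoff 12.
- X: BR = Std2, leader payoff 6.
- Y: BR = Std1, leader payoff 2.
- Z: BR = Std2, leader payoff 4.
Maximizing over 2, 12, 6, 2, 4, Orbyt chooses W. Subgame-perfect outcome: (Std4, W) with payoffs (10, 12).

(Std4, W)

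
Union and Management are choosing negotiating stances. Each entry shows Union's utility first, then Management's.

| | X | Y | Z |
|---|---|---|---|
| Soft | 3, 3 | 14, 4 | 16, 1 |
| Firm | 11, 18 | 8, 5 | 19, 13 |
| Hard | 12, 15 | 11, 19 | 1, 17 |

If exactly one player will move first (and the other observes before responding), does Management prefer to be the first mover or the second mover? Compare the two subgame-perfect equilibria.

If Union leads: Management's best replies are Soft→Y, Firm→X, Hard→Y; Union's induced payoffs 14, 11, 11; outcome (Soft, Y), payoffs (14, 4).
If Management leads: Union's best replies are X→Hard, Y→Soft, Z→Firm; Management's induced payoffs 15, 4, 13; outcome (Hard, X), payoffs (12, 15).
Management gets 15 moving first and 4 moving second, so Management prefers to move first.

first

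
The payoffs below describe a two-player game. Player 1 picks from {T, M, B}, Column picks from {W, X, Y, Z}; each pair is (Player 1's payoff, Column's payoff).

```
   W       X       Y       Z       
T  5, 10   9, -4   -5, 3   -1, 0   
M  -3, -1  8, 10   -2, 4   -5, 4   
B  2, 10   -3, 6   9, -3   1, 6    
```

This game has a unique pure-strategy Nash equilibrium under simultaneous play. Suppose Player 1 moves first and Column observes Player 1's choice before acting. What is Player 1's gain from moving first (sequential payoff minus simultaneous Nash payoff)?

3

Column best-responds to each possible Player 1 move:
- T: BR = W, leader payoff 5.
- M: BR = X, leader payoff 8.
- B: BR = W, leader payoff 2.
Among 5, 8, 2, the best is 8 at M. Subgame-perfect outcome: (M, X) with payoffs (8, 10).
Now find the simultaneous Nash equilibrium.
Player 1's best replies: W→T; X→T; Y→B; Z→B.
Column's best replies: T→W; M→X; B→W.
Only (T, W) has each player best-responding; Nash payoffs (5, 10).
Player 1's commitment gain: 8 − 5 = 3.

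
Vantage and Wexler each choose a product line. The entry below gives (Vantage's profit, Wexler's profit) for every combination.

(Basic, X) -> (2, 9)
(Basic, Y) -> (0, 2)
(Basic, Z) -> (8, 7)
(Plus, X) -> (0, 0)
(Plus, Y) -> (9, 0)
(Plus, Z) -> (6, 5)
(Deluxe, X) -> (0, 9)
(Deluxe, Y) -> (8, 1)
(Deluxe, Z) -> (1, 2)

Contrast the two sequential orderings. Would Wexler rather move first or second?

first

If Vantage leads: Wexler's best replies are Basic→X, Plus→Z, Deluxe→X; Vantage's induced payoffs 2, 6, 0; outcome (Plus, Z), payoffs (6, 5).
If Wexler leads: Vantage's best replies are X→Basic, Y→Plus, Z→Basic; Wexler's induced payoffs 9, 0, 7; outcome (Basic, X), payoffs (2, 9).
Wexler gets 9 moving first and 5 moving second, so Wexler prefers to move first.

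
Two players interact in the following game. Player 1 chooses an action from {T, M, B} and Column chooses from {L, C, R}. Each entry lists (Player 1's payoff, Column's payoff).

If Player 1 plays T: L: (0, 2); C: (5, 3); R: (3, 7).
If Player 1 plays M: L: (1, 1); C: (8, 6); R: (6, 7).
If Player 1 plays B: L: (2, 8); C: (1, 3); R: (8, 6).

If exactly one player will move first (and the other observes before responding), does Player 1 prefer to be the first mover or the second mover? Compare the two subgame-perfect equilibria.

If Player 1 leads: Column's best replies are T→R, M→R, B→L; Player 1's induced payoffs 3, 6, 2; outcome (M, R), payoffs (6, 7).
If Column leads: Player 1's best replies are L→B, C→M, R→B; Column's induced payoffs 8, 6, 6; outcome (B, L), payoffs (2, 8).
Player 1 gets 6 moving first and 2 moving second, so Player 1 prefers to move first.

first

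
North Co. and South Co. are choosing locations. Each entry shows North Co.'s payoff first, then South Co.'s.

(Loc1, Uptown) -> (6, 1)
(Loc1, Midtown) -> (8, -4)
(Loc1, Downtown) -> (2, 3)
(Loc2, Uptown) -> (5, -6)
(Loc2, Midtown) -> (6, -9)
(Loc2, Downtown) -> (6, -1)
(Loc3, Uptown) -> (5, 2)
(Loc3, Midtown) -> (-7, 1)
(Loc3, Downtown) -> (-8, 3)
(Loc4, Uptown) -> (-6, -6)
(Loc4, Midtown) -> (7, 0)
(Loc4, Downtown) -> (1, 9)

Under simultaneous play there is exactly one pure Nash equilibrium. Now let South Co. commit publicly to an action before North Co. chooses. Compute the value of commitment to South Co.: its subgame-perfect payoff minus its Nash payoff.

Solve by backward induction (South Co. leads).
- Uptown: BR = Loc1, leader payoff 1.
- Midtown: BR = Loc1, leader payoff -4.
- Downtown: BR = Loc2, leader payoff -1.
Among 1, -4, -1, the best is 1 at Uptown. Subgame-perfect outcome: (Loc1, Uptown) with payoffs (6, 1).
For the simultaneous game, intersect best replies.
North Co.'s best replies: Uptown→Loc1; Midtown→Loc1; Downtown→Loc2.
South Co.'s best replies: Loc1→Downtown; Loc2→Downtown; Loc3→Downtown; Loc4→Downtown.
The unique mutual best reply is (Loc2, Downtown), giving (6, -1).
South Co.'s commitment gain: 1 − -1 = 2.

2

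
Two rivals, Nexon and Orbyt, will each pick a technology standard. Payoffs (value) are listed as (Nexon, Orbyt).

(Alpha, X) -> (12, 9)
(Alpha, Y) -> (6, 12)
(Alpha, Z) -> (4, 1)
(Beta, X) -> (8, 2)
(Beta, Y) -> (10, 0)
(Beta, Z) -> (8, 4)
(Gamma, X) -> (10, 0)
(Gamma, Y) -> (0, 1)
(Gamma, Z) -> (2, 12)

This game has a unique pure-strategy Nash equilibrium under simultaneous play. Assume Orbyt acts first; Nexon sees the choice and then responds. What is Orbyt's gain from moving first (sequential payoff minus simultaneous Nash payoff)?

Work backward from Nexon's decision.
- X: Nexon compares 12, 8, 10 and picks Alpha; Orbyt would get 9.
- Y: Nexon compares 6, 10, 0 and picks Beta; Orbyt would get 0.
- Z: Nexon compares 4, 8, 2 and picks Beta; Orbyt would get 4.
Among 9, 0, 4, the best is 9 at X. Subgame-perfect outcome: (Alpha, X) with payoffs (12, 9).
Now find the simultaneous Nash equilibrium.
Nexon's best replies: X→Alpha; Y→Beta; Z→Beta.
Orbyt's best replies: Alpha→Y; Beta→Z; Gamma→Z.
Only (Beta, Z) has each player best-responding; Nash payoffs (8, 4).
Orbyt's commitment gain: 9 − 4 = 5.

5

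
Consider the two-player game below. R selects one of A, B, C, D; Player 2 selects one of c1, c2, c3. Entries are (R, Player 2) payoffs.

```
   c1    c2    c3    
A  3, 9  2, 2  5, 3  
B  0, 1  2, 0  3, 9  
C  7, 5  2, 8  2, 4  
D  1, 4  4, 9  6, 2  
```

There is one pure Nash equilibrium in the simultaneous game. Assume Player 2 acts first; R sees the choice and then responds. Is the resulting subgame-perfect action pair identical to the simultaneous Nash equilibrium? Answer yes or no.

Work backward from R's decision.
- c1 → R plays C (best of 3, 0, 7, 1); Player 2 gets 5.
- c2 → R plays D (best of 2, 2, 2, 4); Player 2 gets 9.
- c3 → R plays D (best of 5, 3, 2, 6); Player 2 gets 2.
Among 5, 9, 2, the best is 9 at c2. Subgame-perfect outcome: (D, c2) with payoffs (4, 9).
Under simultaneous play:
R's best replies: c1→C; c2→D; c3→D.
Player 2's best replies: A→c1; B→c3; C→c2; D→c2.
Only (D, c2) has each player best-responding; Nash payoffs (4, 9).
Sequential outcome (D, c2) coincides with the Nash profile (D, c2).

yes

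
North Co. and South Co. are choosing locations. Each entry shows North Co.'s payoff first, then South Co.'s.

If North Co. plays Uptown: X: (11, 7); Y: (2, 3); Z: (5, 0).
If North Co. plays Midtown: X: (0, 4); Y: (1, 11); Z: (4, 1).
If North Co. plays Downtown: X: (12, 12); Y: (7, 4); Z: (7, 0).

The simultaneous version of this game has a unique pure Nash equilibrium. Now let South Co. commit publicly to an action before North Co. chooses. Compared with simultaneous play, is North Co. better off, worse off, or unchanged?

unchanged

Solve by backward induction (South Co. leads).
- X: North Co. compares 11, 0, 12 and picks Downtown; South Co. would get 12.
- Y: North Co. compares 2, 1, 7 and picks Downtown; South Co. would get 4.
- Z: North Co. compares 5, 4, 7 and picks Downtown; South Co. would get 0.
Maximizing over 12, 4, 0, South Co. chooses X. Subgame-perfect outcome: (Downtown, X) with payoffs (12, 12).
Now find the simultaneous Nash equilibrium.
North Co.'s best replies: X→Downtown; Y→Downtown; Z→Downtown.
South Co.'s best replies: Uptown→X; Midtown→Y; Downtown→X.
The unique mutual best reply is (Downtown, X), giving (12, 12).
North Co. earns 12 sequentially versus 12 at the Nash outcome: unchanged.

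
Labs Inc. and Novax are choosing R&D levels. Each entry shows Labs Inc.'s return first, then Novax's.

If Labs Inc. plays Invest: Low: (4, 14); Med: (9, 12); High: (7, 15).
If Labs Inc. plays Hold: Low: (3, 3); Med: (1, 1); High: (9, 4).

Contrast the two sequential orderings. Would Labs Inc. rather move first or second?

first

If Labs Inc. leads: Novax's best replies are Invest→High, Hold→High; Labs Inc.'s induced payoffs 7, 9; outcome (Hold, High), payoffs (9, 4).
If Novax leads: Labs Inc.'s best replies are Low→Invest, Med→Invest, High→Hold; Novax's induced payoffs 14, 12, 4; outcome (Invest, Low), payoffs (4, 14).
Labs Inc. gets 9 moving first and 4 moving second, so Labs Inc. prefers to move first.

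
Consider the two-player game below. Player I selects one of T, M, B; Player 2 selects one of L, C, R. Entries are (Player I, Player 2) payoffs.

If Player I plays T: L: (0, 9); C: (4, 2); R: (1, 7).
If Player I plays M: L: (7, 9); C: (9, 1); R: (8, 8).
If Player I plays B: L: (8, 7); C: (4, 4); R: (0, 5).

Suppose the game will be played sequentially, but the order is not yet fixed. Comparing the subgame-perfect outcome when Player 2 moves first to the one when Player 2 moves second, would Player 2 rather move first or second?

first

If Player I leads: Player 2's best replies are T→L, M→L, B→L; Player I's induced payoffs 0, 7, 8; outcome (B, L), payoffs (8, 7).
If Player 2 leads: Player I's best replies are L→B, C→M, R→M; Player 2's induced payoffs 7, 1, 8; outcome (M, R), payoffs (8, 8).
Player 2 gets 8 moving first and 7 moving second, so Player 2 prefers to move first.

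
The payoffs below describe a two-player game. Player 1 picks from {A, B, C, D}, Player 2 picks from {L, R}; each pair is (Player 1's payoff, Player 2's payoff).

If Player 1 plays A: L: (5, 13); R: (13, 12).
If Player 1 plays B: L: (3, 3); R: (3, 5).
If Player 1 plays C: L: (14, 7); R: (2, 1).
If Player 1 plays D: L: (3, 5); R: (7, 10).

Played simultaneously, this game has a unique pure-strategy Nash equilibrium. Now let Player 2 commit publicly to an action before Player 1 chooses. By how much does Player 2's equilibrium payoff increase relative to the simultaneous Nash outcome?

Work backward from Player 1's decision.
- L: Player 1 compares 5, 3, 14, 3 and picks C; Player 2 would get 7.
- R: Player 1 compares 13, 3, 2, 7 and picks A; Player 2 would get 12.
Maximizing over 7, 12, Player 2 chooses R. Subgame-perfect outcome: (A, R) with payoffs (13, 12).
Now find the simultaneous Nash equilibrium.
Player 1's best replies: L→C; R→A.
Player 2's best replies: A→L; B→R; C→L; D→R.
Only (C, L) has each player best-responding; Nash payoffs (14, 7).
Player 2's commitment gain: 12 − 7 = 5.

5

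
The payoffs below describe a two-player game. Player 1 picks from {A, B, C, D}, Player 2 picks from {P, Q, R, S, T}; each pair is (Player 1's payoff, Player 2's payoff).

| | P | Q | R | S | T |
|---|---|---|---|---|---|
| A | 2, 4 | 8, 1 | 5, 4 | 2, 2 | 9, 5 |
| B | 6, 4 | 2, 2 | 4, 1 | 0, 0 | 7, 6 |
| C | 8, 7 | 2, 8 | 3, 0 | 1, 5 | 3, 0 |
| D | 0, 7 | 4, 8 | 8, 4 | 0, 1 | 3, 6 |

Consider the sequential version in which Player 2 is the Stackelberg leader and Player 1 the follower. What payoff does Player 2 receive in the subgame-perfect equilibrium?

7

Work backward from Player 1's decision.
- P: BR = C, leader payoff 7.
- Q: BR = A, leader payoff 1.
- R: BR = D, leader payoff 4.
- S: BR = A, leader payoff 2.
- T: BR = A, leader payoff 5.
Player 2's induced payoffs are 7, 1, 4, 2, 5, so Player 2 commits to P. Subgame-perfect outcome: (C, P) with payoffs (8, 7).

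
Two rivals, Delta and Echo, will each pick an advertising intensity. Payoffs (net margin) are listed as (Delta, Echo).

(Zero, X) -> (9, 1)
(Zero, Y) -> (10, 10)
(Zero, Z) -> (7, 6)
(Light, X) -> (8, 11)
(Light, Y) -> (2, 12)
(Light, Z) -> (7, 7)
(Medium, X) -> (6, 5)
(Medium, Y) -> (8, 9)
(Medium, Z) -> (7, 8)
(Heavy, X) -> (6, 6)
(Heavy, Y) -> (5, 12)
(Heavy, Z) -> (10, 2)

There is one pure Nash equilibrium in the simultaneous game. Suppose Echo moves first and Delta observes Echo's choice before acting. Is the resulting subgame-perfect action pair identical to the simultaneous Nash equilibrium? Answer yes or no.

Backward induction with Echo moving first.
- X: BR = Zero, leader payoff 1.
- Y: BR = Zero, leader payoff 10.
- Z: BR = Heavy, leader payoff 2.
Echo's induced payoffs are 1, 10, 2, so Echo commits to Y. Subgame-perfect outcome: (Zero, Y) with payoffs (10, 10).
Now find the simultaneous Nash equilibrium.
Delta's best replies: X→Zero; Y→Zero; Z→Heavy.
Echo's best replies: Zero→Y; Light→Y; Medium→Y; Heavy→Y.
Only (Zero, Y) has each player best-responding; Nash payoffs (10, 10).
Sequential outcome (Zero, Y) coincides with the Nash profile (Zero, Y).

yes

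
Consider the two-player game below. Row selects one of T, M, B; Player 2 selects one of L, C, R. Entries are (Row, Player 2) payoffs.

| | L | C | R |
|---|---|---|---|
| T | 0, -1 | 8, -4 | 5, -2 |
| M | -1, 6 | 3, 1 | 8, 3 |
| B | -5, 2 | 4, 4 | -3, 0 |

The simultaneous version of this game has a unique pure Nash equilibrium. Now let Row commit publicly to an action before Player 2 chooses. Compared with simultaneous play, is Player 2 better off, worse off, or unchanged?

Solve by backward induction (Row leads).
- T: BR = L, leader payoff 0.
- M: BR = L, leader payoff -1.
- B: BR = C, leader payoff 4.
Row's induced payoffs are 0, -1, 4, so Row commits to B. Subgame-perfect outcome: (B, C) with payoffs (4, 4).
For the simultaneous game, intersect best replies.
Row's best replies: L→T; C→T; R→M.
Player 2's best replies: T→L; M→L; B→C.
The unique mutual best reply is (T, L), giving (0, -1).
Player 2 earns 4 sequentially versus -1 at the Nash outcome: better off.

better off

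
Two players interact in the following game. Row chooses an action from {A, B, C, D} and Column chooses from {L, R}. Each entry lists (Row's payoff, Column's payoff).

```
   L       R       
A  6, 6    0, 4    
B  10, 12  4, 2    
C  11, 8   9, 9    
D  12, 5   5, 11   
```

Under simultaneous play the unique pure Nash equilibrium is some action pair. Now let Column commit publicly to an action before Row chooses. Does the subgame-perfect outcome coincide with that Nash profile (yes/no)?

Solve by backward induction (Column leads).
- L → Row plays D (best of 6, 10, 11, 12); Column gets 5.
- R → Row plays C (best of 0, 4, 9, 5); Column gets 9.
Maximizing over 5, 9, Column chooses R. Subgame-perfect outcome: (C, R) with payoffs (9, 9).
For the simultaneous game, intersect best replies.
Row's best replies: L→D; R→C.
Column's best replies: A→L; B→L; C→R; D→R.
The unique mutual best reply is (C, R), giving (9, 9).
Sequential outcome (C, R) coincides with the Nash profile (C, R).

yes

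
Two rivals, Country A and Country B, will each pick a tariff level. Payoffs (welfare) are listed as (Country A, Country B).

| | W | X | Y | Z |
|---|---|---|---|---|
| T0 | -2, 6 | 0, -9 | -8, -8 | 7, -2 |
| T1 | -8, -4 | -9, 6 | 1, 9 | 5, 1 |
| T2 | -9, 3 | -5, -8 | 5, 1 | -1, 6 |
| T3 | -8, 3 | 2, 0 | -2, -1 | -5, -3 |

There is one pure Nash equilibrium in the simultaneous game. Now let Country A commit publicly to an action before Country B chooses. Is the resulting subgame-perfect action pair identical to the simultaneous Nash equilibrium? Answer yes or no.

Country B best-responds to each possible Country A move:
- T0: Country B compares 6, -9, -8, -2 and picks W; Country A would get -2.
- T1: Country B compares -4, 6, 9, 1 and picks Y; Country A would get 1.
- T2: Country B compares 3, -8, 1, 6 and picks Z; Country A would get -1.
- T3: Country B compares 3, 0, -1, -3 and picks W; Country A would get -8.
Among -2, 1, -1, -8, the best is 1 at T1. Subgame-perfect outcome: (T1, Y) with payoffs (1, 9).
Now find the simultaneous Nash equilibrium.
Country A's best replies: W→T0; X→T3; Y→T2; Z→T0.
Country B's best replies: T0→W; T1→Y; T2→Z; T3→W.
Only (T0, W) has each player best-responding; Nash payoffs (-2, 6).
Sequential outcome (T1, Y) differs from the Nash profile (T0, W).

no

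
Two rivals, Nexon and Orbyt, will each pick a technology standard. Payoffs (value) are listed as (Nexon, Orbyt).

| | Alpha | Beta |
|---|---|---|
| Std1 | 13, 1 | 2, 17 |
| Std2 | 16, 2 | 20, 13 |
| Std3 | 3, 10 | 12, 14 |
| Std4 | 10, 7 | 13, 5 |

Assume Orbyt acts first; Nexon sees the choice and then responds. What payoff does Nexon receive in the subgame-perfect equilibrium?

20

Nexon best-responds to each possible Orbyt move:
- Alpha: Nexon compares 13, 16, 3, 10 and picks Std2; Orbyt would get 2.
- Beta: Nexon compares 2, 20, 12, 13 and picks Std2; Orbyt would get 13.
Maximizing over 2, 13, Orbyt chooses Beta. Subgame-perfect outcome: (Std2, Beta) with payoffs (20, 13).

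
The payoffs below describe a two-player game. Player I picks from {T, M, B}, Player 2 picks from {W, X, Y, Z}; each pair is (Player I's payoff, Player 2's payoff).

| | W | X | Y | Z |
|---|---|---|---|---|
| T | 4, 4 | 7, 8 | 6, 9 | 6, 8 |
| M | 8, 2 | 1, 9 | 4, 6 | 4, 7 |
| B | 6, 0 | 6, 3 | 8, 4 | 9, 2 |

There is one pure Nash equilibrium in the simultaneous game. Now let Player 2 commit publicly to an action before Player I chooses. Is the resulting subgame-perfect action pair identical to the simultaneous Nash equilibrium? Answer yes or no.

no

Solve by backward induction (Player 2 leads).
- W: BR = M, leader payoff 2.
- X: BR = T, leader payoff 8.
- Y: BR = B, leader payoff 4.
- Z: BR = B, leader payoff 2.
Player 2's induced payoffs are 2, 8, 4, 2, so Player 2 commits to X. Subgame-perfect outcome: (T, X) with payoffs (7, 8).
For the simultaneous game, intersect best replies.
Player I's best replies: W→M; X→T; Y→B; Z→B.
Player 2's best replies: T→Y; M→X; B→Y.
The unique mutual best reply is (B, Y), giving (8, 4).
Sequential outcome (T, X) differs from the Nash profile (B, Y).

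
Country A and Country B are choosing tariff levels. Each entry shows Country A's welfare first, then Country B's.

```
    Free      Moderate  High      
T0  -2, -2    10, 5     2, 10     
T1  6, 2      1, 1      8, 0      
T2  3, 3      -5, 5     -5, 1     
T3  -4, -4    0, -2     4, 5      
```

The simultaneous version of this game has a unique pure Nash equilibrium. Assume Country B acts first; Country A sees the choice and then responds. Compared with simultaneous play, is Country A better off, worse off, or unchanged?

better off

Country A best-responds to each possible Country B move:
- Free: BR = T1, leader payoff 2.
- Moderate: BR = T0, leader payoff 5.
- High: BR = T1, leader payoff 0.
Maximizing over 2, 5, 0, Country B chooses Moderate. Subgame-perfect outcome: (T0, Moderate) with payoffs (10, 5).
Now find the simultaneous Nash equilibrium.
Country A's best replies: Free→T1; Moderate→T0; High→T1.
Country B's best replies: T0→High; T1→Free; T2→Moderate; T3→High.
Only (T1, Free) has each player best-responding; Nash payoffs (6, 2).
Country A earns 10 sequentially versus 6 at the Nash outcome: better off.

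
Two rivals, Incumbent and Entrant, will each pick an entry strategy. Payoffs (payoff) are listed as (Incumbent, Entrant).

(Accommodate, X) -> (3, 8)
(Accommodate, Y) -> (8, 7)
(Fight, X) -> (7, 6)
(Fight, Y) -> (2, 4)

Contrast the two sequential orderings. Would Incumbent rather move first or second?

second

If Incumbent leads: Entrant's best replies are Accommodate→X, Fight→X; Incumbent's induced payoffs 3, 7; outcome (Fight, X), payoffs (7, 6).
If Entrant leads: Incumbent's best replies are X→Fight, Y→Accommodate; Entrant's induced payoffs 6, 7; outcome (Accommodate, Y), payoffs (8, 7).
Incumbent gets 7 moving first and 8 moving second, so Incumbent prefers to move second.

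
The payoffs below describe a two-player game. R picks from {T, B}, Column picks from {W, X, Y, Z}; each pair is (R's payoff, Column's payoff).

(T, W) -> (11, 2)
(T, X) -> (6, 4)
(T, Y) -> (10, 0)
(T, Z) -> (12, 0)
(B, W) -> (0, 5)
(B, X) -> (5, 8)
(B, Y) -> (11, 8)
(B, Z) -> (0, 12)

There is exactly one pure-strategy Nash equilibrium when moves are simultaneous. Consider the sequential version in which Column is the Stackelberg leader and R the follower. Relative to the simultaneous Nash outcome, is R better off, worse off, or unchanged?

better off

Work backward from R's decision.
- W → R plays T (best of 11, 0); Column gets 2.
- X → R plays T (best of 6, 5); Column gets 4.
- Y → R plays B (best of 10, 11); Column gets 8.
- Z → R plays T (best of 12, 0); Column gets 0.
Column's induced payoffs are 2, 4, 8, 0, so Column commits to Y. Subgame-perfect outcome: (B, Y) with payoffs (11, 8).
Under simultaneous play:
R's best replies: W→T; X→T; Y→B; Z→T.
Column's best replies: T→X; B→Z.
The unique mutual best reply is (T, X), giving (6, 4).
R earns 11 sequentially versus 6 at the Nash outcome: better off.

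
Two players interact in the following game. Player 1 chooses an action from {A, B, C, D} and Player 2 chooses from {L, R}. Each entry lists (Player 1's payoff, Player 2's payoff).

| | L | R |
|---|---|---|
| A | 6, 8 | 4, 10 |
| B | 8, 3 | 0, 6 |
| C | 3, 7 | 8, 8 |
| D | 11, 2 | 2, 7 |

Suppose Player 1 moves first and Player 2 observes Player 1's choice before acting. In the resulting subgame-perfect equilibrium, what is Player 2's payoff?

Player 2 best-responds to each possible Player 1 move:
- A: Player 2 compares 8, 10 and picks R; Player 1 would get 4.
- B: Player 2 compares 3, 6 and picks R; Player 1 would get 0.
- C: Player 2 compares 7, 8 and picks R; Player 1 would get 8.
- D: Player 2 compares 2, 7 and picks R; Player 1 would get 2.
Among 4, 0, 8, 2, the best is 8 at C. Subgame-perfect outcome: (C, R) with payoffs (8, 8).

8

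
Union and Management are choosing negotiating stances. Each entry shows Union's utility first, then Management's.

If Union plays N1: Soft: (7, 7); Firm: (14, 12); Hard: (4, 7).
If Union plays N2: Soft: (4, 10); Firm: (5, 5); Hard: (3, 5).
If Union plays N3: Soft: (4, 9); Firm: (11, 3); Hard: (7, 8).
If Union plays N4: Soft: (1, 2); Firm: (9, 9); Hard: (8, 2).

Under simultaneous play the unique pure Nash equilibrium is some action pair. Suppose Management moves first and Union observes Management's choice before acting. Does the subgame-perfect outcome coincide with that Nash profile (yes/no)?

yes

Union best-responds to each possible Management move:
- Soft: BR = N1, leader payoff 7.
- Firm: BR = N1, leader payoff 12.
- Hard: BR = N4, leader payoff 2.
Maximizing over 7, 12, 2, Management chooses Firm. Subgame-perfect outcome: (N1, Firm) with payoffs (14, 12).
Under simultaneous play:
Union's best replies: Soft→N1; Firm→N1; Hard→N4.
Management's best replies: N1→Firm; N2→Soft; N3→Soft; N4→Firm.
Only (N1, Firm) has each player best-responding; Nash payoffs (14, 12).
Sequential outcome (N1, Firm) coincides with the Nash profile (N1, Firm).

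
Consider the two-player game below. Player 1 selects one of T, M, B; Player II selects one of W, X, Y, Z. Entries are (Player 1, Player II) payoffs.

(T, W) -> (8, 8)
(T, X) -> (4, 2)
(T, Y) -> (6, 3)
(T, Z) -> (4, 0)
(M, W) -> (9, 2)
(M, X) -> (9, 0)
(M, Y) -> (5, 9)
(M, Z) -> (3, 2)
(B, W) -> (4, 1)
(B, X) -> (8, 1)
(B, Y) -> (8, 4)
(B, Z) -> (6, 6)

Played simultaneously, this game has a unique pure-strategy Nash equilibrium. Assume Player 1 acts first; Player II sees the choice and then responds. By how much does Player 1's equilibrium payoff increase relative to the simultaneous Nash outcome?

Player II best-responds to each possible Player 1 move:
- T: Player II compares 8, 2, 3, 0 and picks W; Player 1 would get 8.
- M: Player II compares 2, 0, 9, 2 and picks Y; Player 1 would get 5.
- B: Player II compares 1, 1, 4, 6 and picks Z; Player 1 would get 6.
Player 1's induced payoffs are 8, 5, 6, so Player 1 commits to T. Subgame-perfect outcome: (T, W) with payoffs (8, 8).
Under simultaneous play:
Player 1's best replies: W→M; X→M; Y→B; Z→B.
Player II's best replies: T→W; M→Y; B→Z.
The unique mutual best reply is (B, Z), giving (6, 6).
Player 1's commitment gain: 8 − 6 = 2.

2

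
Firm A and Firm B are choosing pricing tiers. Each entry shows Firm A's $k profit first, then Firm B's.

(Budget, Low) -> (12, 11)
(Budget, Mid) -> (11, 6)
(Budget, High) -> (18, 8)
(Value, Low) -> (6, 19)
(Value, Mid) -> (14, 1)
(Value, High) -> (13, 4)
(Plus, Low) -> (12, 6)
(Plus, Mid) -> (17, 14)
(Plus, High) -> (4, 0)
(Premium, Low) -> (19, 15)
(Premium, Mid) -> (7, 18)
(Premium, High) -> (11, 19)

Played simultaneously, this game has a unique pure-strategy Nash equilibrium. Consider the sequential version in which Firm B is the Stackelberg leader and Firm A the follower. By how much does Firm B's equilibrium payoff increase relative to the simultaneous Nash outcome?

1

Solve by backward induction (Firm B leads).
- Low: BR = Premium, leader payoff 15.
- Mid: BR = Plus, leader payoff 14.
- High: BR = Budget, leader payoff 8.
Maximizing over 15, 14, 8, Firm B chooses Low. Subgame-perfect outcome: (Premium, Low) with payoffs (19, 15).
Under simultaneous play:
Firm A's best replies: Low→Premium; Mid→Plus; High→Budget.
Firm B's best replies: Budget→Low; Value→Low; Plus→Mid; Premium→High.
Only (Plus, Mid) has each player best-responding; Nash payoffs (17, 14).
Firm B's commitment gain: 15 − 14 = 1.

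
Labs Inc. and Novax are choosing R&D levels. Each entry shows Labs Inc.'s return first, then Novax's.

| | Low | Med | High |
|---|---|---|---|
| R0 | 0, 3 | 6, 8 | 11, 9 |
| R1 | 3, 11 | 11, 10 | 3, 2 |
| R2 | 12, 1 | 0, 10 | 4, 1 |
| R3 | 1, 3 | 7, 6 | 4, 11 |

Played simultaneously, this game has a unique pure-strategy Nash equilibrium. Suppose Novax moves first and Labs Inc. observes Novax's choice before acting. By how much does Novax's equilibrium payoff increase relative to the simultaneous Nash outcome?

Backward induction with Novax moving first.
- Low: Labs Inc. compares 0, 3, 12, 1 and picks R2; Novax would get 1.
- Med: Labs Inc. compares 6, 11, 0, 7 and picks R1; Novax would get 10.
- High: Labs Inc. compares 11, 3, 4, 4 and picks R0; Novax would get 9.
Maximizing over 1, 10, 9, Novax chooses Med. Subgame-perfect outcome: (R1, Med) with payoffs (11, 10).
For the simultaneous game, intersect best replies.
Labs Inc.'s best replies: Low→R2; Med→R1; High→R0.
Novax's best replies: R0→High; R1→Low; R2→Med; R3→High.
Only (R0, High) has each player best-responding; Nash payoffs (11, 9).
Novax's commitment gain: 10 − 9 = 1.

1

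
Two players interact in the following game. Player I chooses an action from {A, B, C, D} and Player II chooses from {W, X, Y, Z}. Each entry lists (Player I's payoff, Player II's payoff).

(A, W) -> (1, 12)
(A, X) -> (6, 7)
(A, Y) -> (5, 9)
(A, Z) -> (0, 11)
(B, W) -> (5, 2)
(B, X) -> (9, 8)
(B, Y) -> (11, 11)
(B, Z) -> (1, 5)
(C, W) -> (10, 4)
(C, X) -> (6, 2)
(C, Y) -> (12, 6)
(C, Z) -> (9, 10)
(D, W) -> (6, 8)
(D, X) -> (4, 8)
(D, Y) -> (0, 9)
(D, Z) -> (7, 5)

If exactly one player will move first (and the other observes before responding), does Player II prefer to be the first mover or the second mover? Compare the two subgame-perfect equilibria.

If Player I leads: Player II's best replies are A→W, B→Y, C→Z, D→Y; Player I's induced payoffs 1, 11, 9, 0; outcome (B, Y), payoffs (11, 11).
If Player II leads: Player I's best replies are W→C, X→B, Y→C, Z→C; Player II's induced payoffs 4, 8, 6, 10; outcome (C, Z), payoffs (9, 10).
Player II gets 10 moving first and 11 moving second, so Player II prefers to move second.

second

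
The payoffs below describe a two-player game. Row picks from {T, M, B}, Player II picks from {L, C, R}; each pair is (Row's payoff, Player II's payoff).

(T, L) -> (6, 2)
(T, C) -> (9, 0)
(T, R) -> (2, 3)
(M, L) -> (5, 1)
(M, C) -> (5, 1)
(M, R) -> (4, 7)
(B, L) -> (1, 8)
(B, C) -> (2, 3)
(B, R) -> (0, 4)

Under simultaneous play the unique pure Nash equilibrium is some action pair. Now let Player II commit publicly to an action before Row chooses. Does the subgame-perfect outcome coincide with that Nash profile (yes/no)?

yes

Work backward from Row's decision.
- L: Row compares 6, 5, 1 and picks T; Player II would get 2.
- C: Row compares 9, 5, 2 and picks T; Player II would get 0.
- R: Row compares 2, 4, 0 and picks M; Player II would get 7.
Maximizing over 2, 0, 7, Player II chooses R. Subgame-perfect outcome: (M, R) with payoffs (4, 7).
Under simultaneous play:
Row's best replies: L→T; C→T; R→M.
Player II's best replies: T→R; M→R; B→L.
Only (M, R) has each player best-responding; Nash payoffs (4, 7).
Sequential outcome (M, R) coincides with the Nash profile (M, R).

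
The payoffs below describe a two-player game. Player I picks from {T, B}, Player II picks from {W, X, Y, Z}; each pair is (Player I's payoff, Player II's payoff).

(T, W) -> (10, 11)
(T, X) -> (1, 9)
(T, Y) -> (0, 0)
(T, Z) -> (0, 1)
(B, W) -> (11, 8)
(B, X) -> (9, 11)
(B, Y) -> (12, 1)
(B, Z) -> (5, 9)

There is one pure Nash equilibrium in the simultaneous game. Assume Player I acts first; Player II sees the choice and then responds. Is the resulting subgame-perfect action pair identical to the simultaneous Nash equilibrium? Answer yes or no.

no

Player II best-responds to each possible Player I move:
- T: BR = W, leader payoff 10.
- B: BR = X, leader payoff 9.
Maximizing over 10, 9, Player I chooses T. Subgame-perfect outcome: (T, W) with payoffs (10, 11).
Now find the simultaneous Nash equilibrium.
Player I's best replies: W→B; X→B; Y→B; Z→B.
Player II's best replies: T→W; B→X.
Only (B, X) has each player best-responding; Nash payoffs (9, 11).
Sequential outcome (T, W) differs from the Nash profile (B, X).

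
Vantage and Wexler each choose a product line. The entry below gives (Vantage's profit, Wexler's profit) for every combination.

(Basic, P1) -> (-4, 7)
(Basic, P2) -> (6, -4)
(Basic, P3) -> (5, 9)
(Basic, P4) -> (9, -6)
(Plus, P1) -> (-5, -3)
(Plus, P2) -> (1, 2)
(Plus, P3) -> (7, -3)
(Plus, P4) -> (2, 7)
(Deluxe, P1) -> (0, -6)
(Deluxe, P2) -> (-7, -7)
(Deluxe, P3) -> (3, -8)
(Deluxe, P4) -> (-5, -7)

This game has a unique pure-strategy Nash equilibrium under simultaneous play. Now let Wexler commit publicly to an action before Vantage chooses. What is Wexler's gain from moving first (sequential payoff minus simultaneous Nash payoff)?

Solve by backward induction (Wexler leads).
- P1: BR = Deluxe, leader payoff -6.
- P2: BR = Basic, leader payoff -4.
- P3: BR = Plus, leader payoff -3.
- P4: BR = Basic, leader payoff -6.
Among -6, -4, -3, -6, the best is -3 at P3. Subgame-perfect outcome: (Plus, P3) with payoffs (7, -3).
Under simultaneous play:
Vantage's best replies: P1→Deluxe; P2→Basic; P3→Plus; P4→Basic.
Wexler's best replies: Basic→P3; Plus→P4; Deluxe→P1.
The unique mutual best reply is (Deluxe, P1), giving (0, -6).
Wexler's commitment gain: -3 − -6 = 3.

3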